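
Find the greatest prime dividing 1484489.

79

1484489 = 19 · 78131
78131 = 23 · 3397
3397 = 43 · 79
79 is prime.
So 1484489 = 19 · 23 · 43 · 79; the largest prime factor is 79.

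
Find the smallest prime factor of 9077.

9077 is odd.
Digit sum 23, not divisible by 3.
Ends in 7: not divisible by 5.
7: 9077 = 7·1296 + 5
11: 9077 = 11·825 + 2
13: 9077 = 13·698 + 3
17: 9077 = 17·533 + 16
19: 9077 = 19·477 + 14
23: 9077 = 23·394 + 15
29: 9077 = 29·313

29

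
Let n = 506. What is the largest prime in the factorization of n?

23

506 = 2 · 253
253 = 11 · 23
23 is prime.
So 506 = 2 · 11 · 23; the largest prime factor is 23.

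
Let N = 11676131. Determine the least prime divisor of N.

73

11676131 is odd.
Digit sum 26, not divisible by 3.
Ends in 1: not divisible by 5.
7: 11676131 = 7·1668018 + 5
11: 11676131 = 11·1061466 + 5
13: 11676131 = 13·898163 + 12
17: 11676131 = 17·686831 + 4
19: 11676131 = 19·614533 + 4
23: 11676131 = 23·507657 + 20
29: 11676131 = 29·402625 + 6
31: 11676131 = 31·376649 + 12
37: 11676131 = 37·315571 + 4
41: 11676131 = 41·284783 + 28
43: 11676131 = 43·271537 + 40
47: 11676131 = 47·248428 + 15
53: 11676131 = 53·220304 + 19
59: 11676131 = 59·197900 + 31
61: 11676131 = 61·191411 + 60
67: 11676131 = 67·174270 + 41
71: 11676131 = 71·164452 + 39
73: 11676131 = 73·159947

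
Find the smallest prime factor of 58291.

71

58291 is odd.
Digit sum 25, not divisible by 3.
Ends in 1: not divisible by 5.
7: 58291 = 7·8327 + 2
11: 58291 = 11·5299 + 2
13: 58291 = 13·4483 + 12
17: 58291 = 17·3428 + 15
19: 58291 = 19·3067 + 18
23: 58291 = 23·2534 + 9
29: 58291 = 29·2010 + 1
31: 58291 = 31·1880 + 11
37: 58291 = 37·1575 + 16
41: 58291 = 41·1421 + 30
43: 58291 = 43·1355 + 26
47: 58291 = 47·1240 + 11
53: 58291 = 53·1099 + 44
59: 58291 = 59·987 + 58
61: 58291 = 61·955 + 36
67: 58291 = 67·870 + 1
71: 58291 = 71·821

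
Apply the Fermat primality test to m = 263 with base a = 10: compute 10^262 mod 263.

10^1 ≡ 10 (mod 263)
10^2 ≡ 10^2 = 100 ≡ 100 (mod 263)
10^4 ≡ 100^2 = 10000 ≡ 6 (mod 263)
10^8 ≡ 6^2 = 36 ≡ 36 (mod 263)
10^16 ≡ 36^2 = 1296 ≡ 244 (mod 263)
10^32 ≡ 244^2 = 59536 ≡ 98 (mod 263)
10^64 ≡ 98^2 = 9604 ≡ 136 (mod 263)
10^128 ≡ 136^2 = 18496 ≡ 86 (mod 263)
10^256 ≡ 86^2 = 7396 ≡ 32 (mod 263)
262 = 256 + 4 + 2 in binary powers of 2.
So 10^262 ≡ 32 · 6 · 100 ≡ 1 (mod 263).
Since the result is 1, base 10 gives no evidence that 263 is composite.

1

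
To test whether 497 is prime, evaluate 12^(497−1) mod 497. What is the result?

12^1 ≡ 12 (mod 497)
12^2 ≡ 12^2 = 144 ≡ 144 (mod 497)
12^4 ≡ 144^2 = 20736 ≡ 359 (mod 497)
12^8 ≡ 359^2 = 128881 ≡ 158 (mod 497)
12^16 ≡ 158^2 = 24964 ≡ 114 (mod 497)
12^32 ≡ 114^2 = 12996 ≡ 74 (mod 497)
12^64 ≡ 74^2 = 5476 ≡ 9 (mod 497)
12^128 ≡ 9^2 = 81 ≡ 81 (mod 497)
12^256 ≡ 81^2 = 6561 ≡ 100 (mod 497)
496 = 256 + 128 + 64 + 32 + 16 in binary powers of 2.
So 12^496 ≡ 100 · 81 · 9 · 74 · 114 ≡ 79 (mod 497).
Since 79 ≠ 1, base 12 is a Fermat witness: 497 is composite.

79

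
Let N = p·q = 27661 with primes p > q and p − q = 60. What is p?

199

Since p = q + 60, we have 27661 = q(q + 60), so q² + 60q − 27661 = 0.
Discriminant: 60² + 4·27661 = 3600 + 110644 = 114244; √114244 = 338.
q = (−60 + 338)/2 = 139, and p = q + 60 = 199.
Check: 139 · 199 = 27661.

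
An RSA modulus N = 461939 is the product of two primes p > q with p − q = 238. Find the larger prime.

Since p = q + 238, we have 461939 = q(q + 238), so q² + 238q − 461939 = 0.
Discriminant: 238² + 4·461939 = 56644 + 1847756 = 1904400; √1904400 = 1380.
q = (−238 + 1380)/2 = 571, and p = q + 238 = 809.
Check: 571 · 809 = 461939.

809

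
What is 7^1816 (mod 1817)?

1304

7^1 ≡ 7 (mod 1817)
7^2 ≡ 7^2 = 49 ≡ 49 (mod 1817)
7^4 ≡ 49^2 = 2401 ≡ 584 (mod 1817)
7^8 ≡ 584^2 = 341056 ≡ 1277 (mod 1817)
7^16 ≡ 1277^2 = 1630729 ≡ 880 (mod 1817)
7^32 ≡ 880^2 = 774400 ≡ 358 (mod 1817)
7^64 ≡ 358^2 = 128164 ≡ 974 (mod 1817)
7^128 ≡ 974^2 = 948676 ≡ 202 (mod 1817)
7^256 ≡ 202^2 = 40804 ≡ 830 (mod 1817)
7^512 ≡ 830^2 = 688900 ≡ 257 (mod 1817)
7^1024 ≡ 257^2 = 66049 ≡ 637 (mod 1817)
1816 = 1024 + 512 + 256 + 16 + 8 in binary powers of 2.
So 7^1816 ≡ 637 · 257 · 830 · 880 · 1277 ≡ 1304 (mod 1817).
Since 1304 ≠ 1, base 7 is a Fermat witness: 1817 is composite.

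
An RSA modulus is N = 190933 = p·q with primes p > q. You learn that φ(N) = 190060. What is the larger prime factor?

φ(n) = (p−1)(q−1) = n − (p+q) + 1, so p + q = 190933 − 190060 + 1 = 874.
p and q are the roots of t² − 874t + 190933 = 0.
Discriminant: 874² − 4·190933 = 763876 − 763732 = 144; √144 = 12.
q = (874 − 12)/2 = 431, p = (874 + 12)/2 = 443.
Check: 431 · 443 = 190933.

443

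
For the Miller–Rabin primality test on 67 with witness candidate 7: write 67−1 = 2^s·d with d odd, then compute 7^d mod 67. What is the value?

66

67 − 1 = 66 = 2^1 · 33, so d = 33.
7^1 ≡ 7 (mod 67)
7^2 ≡ 7^2 = 49 ≡ 49 (mod 67)
7^4 ≡ 49^2 = 2401 ≡ 56 (mod 67)
7^8 ≡ 56^2 = 3136 ≡ 54 (mod 67)
7^16 ≡ 54^2 = 2916 ≡ 35 (mod 67)
7^32 ≡ 35^2 = 1225 ≡ 19 (mod 67)
33 = 32 + 1 in binary powers of 2.
So 7^33 ≡ 19 · 7 ≡ 66 (mod 67).
Since 7^d ≡ 66 (mod 67), base 7 does not prove 67 composite.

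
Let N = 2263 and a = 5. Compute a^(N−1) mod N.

900

5^1 ≡ 5 (mod 2263)
5^2 ≡ 5^2 = 25 ≡ 25 (mod 2263)
5^4 ≡ 25^2 = 625 ≡ 625 (mod 2263)
5^8 ≡ 625^2 = 390625 ≡ 1389 (mod 2263)
5^16 ≡ 1389^2 = 1929321 ≡ 1245 (mod 2263)
5^32 ≡ 1245^2 = 1550025 ≡ 2133 (mod 2263)
5^64 ≡ 2133^2 = 4549689 ≡ 1059 (mod 2263)
5^128 ≡ 1059^2 = 1121481 ≡ 1296 (mod 2263)
5^256 ≡ 1296^2 = 1679616 ≡ 470 (mod 2263)
5^512 ≡ 470^2 = 220900 ≡ 1389 (mod 2263)
5^1024 ≡ 1389^2 = 1929321 ≡ 1245 (mod 2263)
5^2048 ≡ 1245^2 = 1550025 ≡ 2133 (mod 2263)
2262 = 2048 + 128 + 64 + 16 + 4 + 2 in binary powers of 2.
So 5^2262 ≡ 2133 · 1296 · 1059 · 1245 · 625 · 25 ≡ 900 (mod 2263).
Since 900 ≠ 1, base 5 is a Fermat witness: 2263 is composite.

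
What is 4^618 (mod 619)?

4^1 ≡ 4 (mod 619)
4^2 ≡ 4^2 = 16 ≡ 16 (mod 619)
4^4 ≡ 16^2 = 256 ≡ 256 (mod 619)
4^8 ≡ 256^2 = 65536 ≡ 541 (mod 619)
4^16 ≡ 541^2 = 292681 ≡ 513 (mod 619)
4^32 ≡ 513^2 = 263169 ≡ 94 (mod 619)
4^64 ≡ 94^2 = 8836 ≡ 170 (mod 619)
4^128 ≡ 170^2 = 28900 ≡ 426 (mod 619)
4^256 ≡ 426^2 = 181476 ≡ 109 (mod 619)
4^512 ≡ 109^2 = 11881 ≡ 120 (mod 619)
618 = 512 + 64 + 32 + 8 + 2 in binary powers of 2.
So 4^618 ≡ 120 · 170 · 94 · 541 · 16 ≡ 1 (mod 619).
Since the result is 1, base 4 gives no evidence that 619 is composite.

1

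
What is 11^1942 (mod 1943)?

138

11^1 ≡ 11 (mod 1943)
11^2 ≡ 11^2 = 121 ≡ 121 (mod 1943)
11^4 ≡ 121^2 = 14641 ≡ 1040 (mod 1943)
11^8 ≡ 1040^2 = 1081600 ≡ 1292 (mod 1943)
11^16 ≡ 1292^2 = 1669264 ≡ 227 (mod 1943)
11^32 ≡ 227^2 = 51529 ≡ 1011 (mod 1943)
11^64 ≡ 1011^2 = 1022121 ≡ 103 (mod 1943)
11^128 ≡ 103^2 = 10609 ≡ 894 (mod 1943)
11^256 ≡ 894^2 = 799236 ≡ 663 (mod 1943)
11^512 ≡ 663^2 = 439569 ≡ 451 (mod 1943)
11^1024 ≡ 451^2 = 203401 ≡ 1329 (mod 1943)
1942 = 1024 + 512 + 256 + 128 + 16 + 4 + 2 in binary powers of 2.
So 11^1942 ≡ 1329 · 451 · 663 · 894 · 227 · 1040 · 121 ≡ 138 (mod 1943).
Since 138 ≠ 1, base 11 is a Fermat witness: 1943 is composite.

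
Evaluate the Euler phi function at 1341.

888

Factor: 1341 = 3^2 · 149.
φ(1341) = 3^1·(3−1) · (149−1) = 6 · 148 = 888.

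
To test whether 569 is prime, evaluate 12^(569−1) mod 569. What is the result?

1

12^1 ≡ 12 (mod 569)
12^2 ≡ 12^2 = 144 ≡ 144 (mod 569)
12^4 ≡ 144^2 = 20736 ≡ 252 (mod 569)
12^8 ≡ 252^2 = 63504 ≡ 345 (mod 569)
12^16 ≡ 345^2 = 119025 ≡ 104 (mod 569)
12^32 ≡ 104^2 = 10816 ≡ 5 (mod 569)
12^64 ≡ 5^2 = 25 ≡ 25 (mod 569)
12^128 ≡ 25^2 = 625 ≡ 56 (mod 569)
12^256 ≡ 56^2 = 3136 ≡ 291 (mod 569)
12^512 ≡ 291^2 = 84681 ≡ 469 (mod 569)
568 = 512 + 32 + 16 + 8 in binary powers of 2.
So 12^568 ≡ 469 · 5 · 104 · 345 ≡ 1 (mod 569).
Since the result is 1, base 12 gives no evidence that 569 is composite.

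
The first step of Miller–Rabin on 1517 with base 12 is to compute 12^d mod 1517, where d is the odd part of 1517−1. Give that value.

345

1517 − 1 = 1516 = 2^2 · 379, so d = 379.
12^1 ≡ 12 (mod 1517)
12^2 ≡ 12^2 = 144 ≡ 144 (mod 1517)
12^4 ≡ 144^2 = 20736 ≡ 1015 (mod 1517)
12^8 ≡ 1015^2 = 1030225 ≡ 182 (mod 1517)
12^16 ≡ 182^2 = 33124 ≡ 1267 (mod 1517)
12^32 ≡ 1267^2 = 1605289 ≡ 303 (mod 1517)
12^64 ≡ 303^2 = 91809 ≡ 789 (mod 1517)
12^128 ≡ 789^2 = 622521 ≡ 551 (mod 1517)
12^256 ≡ 551^2 = 303601 ≡ 201 (mod 1517)
379 = 256 + 64 + 32 + 16 + 8 + 2 + 1 in binary powers of 2.
So 12^379 ≡ 201 · 789 · 303 · 1267 · 182 · 144 · 12 ≡ 345 (mod 1517).
Squaring chain: 345 → 699; never reaches −1, so base 12 is a Miller–Rabin witness that 1517 is composite.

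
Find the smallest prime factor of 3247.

3247 is odd.
Digit sum 16, not divisible by 3.
Ends in 7: not divisible by 5.
7: 3247 = 7·463 + 6
11: 3247 = 11·295 + 2
13: 3247 = 13·249 + 10
17: 3247 = 17·191

17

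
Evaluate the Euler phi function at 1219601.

Factor: 1219601 = 67 · 109 · 167.
φ(1219601) = (67−1) · (109−1) · (167−1) = 66 · 108 · 166 = 1183248.

1183248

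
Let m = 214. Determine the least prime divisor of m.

214 is even: 2 divides it.

2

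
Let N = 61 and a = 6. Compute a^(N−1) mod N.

6^1 ≡ 6 (mod 61)
6^2 ≡ 6^2 = 36 ≡ 36 (mod 61)
6^4 ≡ 36^2 = 1296 ≡ 15 (mod 61)
6^8 ≡ 15^2 = 225 ≡ 42 (mod 61)
6^16 ≡ 42^2 = 1764 ≡ 56 (mod 61)
6^32 ≡ 56^2 = 3136 ≡ 25 (mod 61)
60 = 32 + 16 + 8 + 4 in binary powers of 2.
So 6^60 ≡ 25 · 56 · 42 · 15 ≡ 1 (mod 61).
Since the result is 1, base 6 gives no evidence that 61 is composite.

1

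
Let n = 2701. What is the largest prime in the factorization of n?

2701 = 37 · 73
73 is prime.
So 2701 = 37 · 73; the largest prime factor is 73.

73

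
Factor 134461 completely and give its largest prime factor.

59

134461 = 43 · 3127
3127 = 53 · 59
59 is prime.
So 134461 = 43 · 53 · 59; the largest prime factor is 59.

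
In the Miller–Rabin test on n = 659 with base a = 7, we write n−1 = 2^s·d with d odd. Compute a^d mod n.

658

659 − 1 = 658 = 2^1 · 329, so d = 329.
7^1 ≡ 7 (mod 659)
7^2 ≡ 7^2 = 49 ≡ 49 (mod 659)
7^4 ≡ 49^2 = 2401 ≡ 424 (mod 659)
7^8 ≡ 424^2 = 179776 ≡ 528 (mod 659)
7^16 ≡ 528^2 = 278784 ≡ 27 (mod 659)
7^32 ≡ 27^2 = 729 ≡ 70 (mod 659)
7^64 ≡ 70^2 = 4900 ≡ 287 (mod 659)
7^128 ≡ 287^2 = 82369 ≡ 653 (mod 659)
7^256 ≡ 653^2 = 426409 ≡ 36 (mod 659)
329 = 256 + 64 + 8 + 1 in binary powers of 2.
So 7^329 ≡ 36 · 287 · 528 · 7 ≡ 658 (mod 659).
Since 7^d ≡ 658 (mod 659), base 7 does not prove 659 composite.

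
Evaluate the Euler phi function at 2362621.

Factor: 2362621 = 67 · 179 · 197.
φ(2362621) = (67−1) · (179−1) · (197−1) = 66 · 178 · 196 = 2302608.

2302608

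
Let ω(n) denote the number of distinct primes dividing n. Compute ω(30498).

5

30498 = 2 · 15249
15249 = 3 · 5083
5083 = 13 · 391
391 = 17 · 23
30498 = 2 · 3 · 13 · 17 · 23, which has 5 distinct prime factors.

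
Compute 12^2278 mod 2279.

1543

12^1 ≡ 12 (mod 2279)
12^2 ≡ 12^2 = 144 ≡ 144 (mod 2279)
12^4 ≡ 144^2 = 20736 ≡ 225 (mod 2279)
12^8 ≡ 225^2 = 50625 ≡ 487 (mod 2279)
12^16 ≡ 487^2 = 237169 ≡ 153 (mod 2279)
12^32 ≡ 153^2 = 23409 ≡ 619 (mod 2279)
12^64 ≡ 619^2 = 383161 ≡ 289 (mod 2279)
12^128 ≡ 289^2 = 83521 ≡ 1477 (mod 2279)
12^256 ≡ 1477^2 = 2181529 ≡ 526 (mod 2279)
12^512 ≡ 526^2 = 276676 ≡ 917 (mod 2279)
12^1024 ≡ 917^2 = 840889 ≡ 2217 (mod 2279)
12^2048 ≡ 2217^2 = 4915089 ≡ 1565 (mod 2279)
2278 = 2048 + 128 + 64 + 32 + 4 + 2 in binary powers of 2.
So 12^2278 ≡ 1565 · 1477 · 289 · 619 · 225 · 144 ≡ 1543 (mod 2279).
Since 1543 ≠ 1, base 12 is a Fermat witness: 2279 is composite.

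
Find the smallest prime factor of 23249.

23249 is odd.
Digit sum 20, not divisible by 3.
Ends in 9: not divisible by 5.
7: 23249 = 7·3321 + 2
11: 23249 = 11·2113 + 6
13: 23249 = 13·1788 + 5
17: 23249 = 17·1367 + 10
19: 23249 = 19·1223 + 12
23: 23249 = 23·1010 + 19
29: 23249 = 29·801 + 20
31: 23249 = 31·749 + 30
37: 23249 = 37·628 + 13
41: 23249 = 41·567 + 2
43: 23249 = 43·540 + 29
47: 23249 = 47·494 + 31
53: 23249 = 53·438 + 35
59: 23249 = 59·394 + 3
61: 23249 = 61·381 + 8
67: 23249 = 67·347

67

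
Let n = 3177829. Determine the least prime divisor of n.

43

3177829 is odd.
Digit sum 37, not divisible by 3.
Ends in 9: not divisible by 5.
7: 3177829 = 7·453975 + 4
11: 3177829 = 11·288893 + 6
13: 3177829 = 13·244448 + 5
17: 3177829 = 17·186931 + 2
19: 3177829 = 19·167254 + 3
23: 3177829 = 23·138166 + 11
29: 3177829 = 29·109580 + 9
31: 3177829 = 31·102510 + 19
37: 3177829 = 37·85887 + 10
41: 3177829 = 41·77508 + 1
43: 3177829 = 43·73903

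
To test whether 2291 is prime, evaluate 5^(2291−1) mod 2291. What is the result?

5^1 ≡ 5 (mod 2291)
5^2 ≡ 5^2 = 25 ≡ 25 (mod 2291)
5^4 ≡ 25^2 = 625 ≡ 625 (mod 2291)
5^8 ≡ 625^2 = 390625 ≡ 1155 (mod 2291)
5^16 ≡ 1155^2 = 1334025 ≡ 663 (mod 2291)
5^32 ≡ 663^2 = 439569 ≡ 1988 (mod 2291)
5^64 ≡ 1988^2 = 3952144 ≡ 169 (mod 2291)
5^128 ≡ 169^2 = 28561 ≡ 1069 (mod 2291)
5^256 ≡ 1069^2 = 1142761 ≡ 1843 (mod 2291)
5^512 ≡ 1843^2 = 3396649 ≡ 1387 (mod 2291)
5^1024 ≡ 1387^2 = 1923769 ≡ 1620 (mod 2291)
5^2048 ≡ 1620^2 = 2624400 ≡ 1205 (mod 2291)
2290 = 2048 + 128 + 64 + 32 + 16 + 2 in binary powers of 2.
So 5^2290 ≡ 1205 · 1069 · 169 · 1988 · 663 · 25 ≡ 111 (mod 2291).
Since 111 ≠ 1, base 5 is a Fermat witness: 2291 is composite.

111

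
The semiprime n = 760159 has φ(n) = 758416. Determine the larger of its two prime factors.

887

φ(n) = (p−1)(q−1) = n − (p+q) + 1, so p + q = 760159 − 758416 + 1 = 1744.
p and q are the roots of t² − 1744t + 760159 = 0.
Discriminant: 1744² − 4·760159 = 3041536 − 3040636 = 900; √900 = 30.
q = (1744 − 30)/2 = 857, p = (1744 + 30)/2 = 887.
Check: 857 · 887 = 760159.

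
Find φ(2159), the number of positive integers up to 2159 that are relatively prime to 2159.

Factor: 2159 = 17 · 127.
φ(2159) = (17−1) · (127−1) = 16 · 126 = 2016.

2016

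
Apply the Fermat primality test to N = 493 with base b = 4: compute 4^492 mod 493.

4^1 ≡ 4 (mod 493)
4^2 ≡ 4^2 = 16 ≡ 16 (mod 493)
4^4 ≡ 16^2 = 256 ≡ 256 (mod 493)
4^8 ≡ 256^2 = 65536 ≡ 460 (mod 493)
4^16 ≡ 460^2 = 211600 ≡ 103 (mod 493)
4^32 ≡ 103^2 = 10609 ≡ 256 (mod 493)
4^64 ≡ 256^2 = 65536 ≡ 460 (mod 493)
4^128 ≡ 460^2 = 211600 ≡ 103 (mod 493)
4^256 ≡ 103^2 = 10609 ≡ 256 (mod 493)
492 = 256 + 128 + 64 + 32 + 8 + 4 in binary powers of 2.
So 4^492 ≡ 256 · 103 · 460 · 256 · 460 · 256 ≡ 103 (mod 493).
Since 103 ≠ 1, base 4 is a Fermat witness: 493 is composite.

103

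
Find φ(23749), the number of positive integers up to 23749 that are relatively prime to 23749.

20160

Factor: 23749 = 11 · 17 · 127.
φ(23749) = (11−1) · (17−1) · (127−1) = 10 · 16 · 126 = 20160.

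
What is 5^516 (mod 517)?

5^1 ≡ 5 (mod 517)
5^2 ≡ 5^2 = 25 ≡ 25 (mod 517)
5^4 ≡ 25^2 = 625 ≡ 108 (mod 517)
5^8 ≡ 108^2 = 11664 ≡ 290 (mod 517)
5^16 ≡ 290^2 = 84100 ≡ 346 (mod 517)
5^32 ≡ 346^2 = 119716 ≡ 289 (mod 517)
5^64 ≡ 289^2 = 83521 ≡ 284 (mod 517)
5^128 ≡ 284^2 = 80656 ≡ 4 (mod 517)
5^256 ≡ 4^2 = 16 ≡ 16 (mod 517)
5^512 ≡ 16^2 = 256 ≡ 256 (mod 517)
516 = 512 + 4 in binary powers of 2.
So 5^516 ≡ 256 · 108 ≡ 247 (mod 517).
Since 247 ≠ 1, base 5 is a Fermat witness: 517 is composite.

247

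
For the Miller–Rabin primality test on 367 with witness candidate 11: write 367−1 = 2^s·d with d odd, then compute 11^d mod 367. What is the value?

367 − 1 = 366 = 2^1 · 183, so d = 183.
11^1 ≡ 11 (mod 367)
11^2 ≡ 11^2 = 121 ≡ 121 (mod 367)
11^4 ≡ 121^2 = 14641 ≡ 328 (mod 367)
11^8 ≡ 328^2 = 107584 ≡ 53 (mod 367)
11^16 ≡ 53^2 = 2809 ≡ 240 (mod 367)
11^32 ≡ 240^2 = 57600 ≡ 348 (mod 367)
11^64 ≡ 348^2 = 121104 ≡ 361 (mod 367)
11^128 ≡ 361^2 = 130321 ≡ 36 (mod 367)
183 = 128 + 32 + 16 + 4 + 2 + 1 in binary powers of 2.
So 11^183 ≡ 36 · 348 · 240 · 328 · 121 · 11 ≡ 366 (mod 367).
Since 11^d ≡ 366 (mod 367), base 11 does not prove 367 composite.

366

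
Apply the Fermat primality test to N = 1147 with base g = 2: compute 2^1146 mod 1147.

2^1 ≡ 2 (mod 1147)
2^2 ≡ 2^2 = 4 ≡ 4 (mod 1147)
2^4 ≡ 4^2 = 16 ≡ 16 (mod 1147)
2^8 ≡ 16^2 = 256 ≡ 256 (mod 1147)
2^16 ≡ 256^2 = 65536 ≡ 157 (mod 1147)
2^32 ≡ 157^2 = 24649 ≡ 562 (mod 1147)
2^64 ≡ 562^2 = 315844 ≡ 419 (mod 1147)
2^128 ≡ 419^2 = 175561 ≡ 70 (mod 1147)
2^256 ≡ 70^2 = 4900 ≡ 312 (mod 1147)
2^512 ≡ 312^2 = 97344 ≡ 996 (mod 1147)
2^1024 ≡ 996^2 = 992016 ≡ 1008 (mod 1147)
1146 = 1024 + 64 + 32 + 16 + 8 + 2 in binary powers of 2.
So 2^1146 ≡ 1008 · 419 · 562 · 157 · 256 · 4 ≡ 529 (mod 1147).
Since 529 ≠ 1, base 2 is a Fermat witness: 1147 is composite.

529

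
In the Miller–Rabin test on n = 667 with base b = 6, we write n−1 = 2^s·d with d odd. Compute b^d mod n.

9

667 − 1 = 666 = 2^1 · 333, so d = 333.
6^1 ≡ 6 (mod 667)
6^2 ≡ 6^2 = 36 ≡ 36 (mod 667)
6^4 ≡ 36^2 = 1296 ≡ 629 (mod 667)
6^8 ≡ 629^2 = 395641 ≡ 110 (mod 667)
6^16 ≡ 110^2 = 12100 ≡ 94 (mod 667)
6^32 ≡ 94^2 = 8836 ≡ 165 (mod 667)
6^64 ≡ 165^2 = 27225 ≡ 545 (mod 667)
6^128 ≡ 545^2 = 297025 ≡ 210 (mod 667)
6^256 ≡ 210^2 = 44100 ≡ 78 (mod 667)
333 = 256 + 64 + 8 + 4 + 1 in binary powers of 2.
So 6^333 ≡ 78 · 545 · 110 · 629 · 6 ≡ 9 (mod 667).
Squaring chain: 9; never reaches −1, so base 6 is a Miller–Rabin witness that 667 is composite.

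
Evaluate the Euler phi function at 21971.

Factor: 21971 = 127 · 173.
φ(21971) = (127−1) · (173−1) = 126 · 172 = 21672.

21672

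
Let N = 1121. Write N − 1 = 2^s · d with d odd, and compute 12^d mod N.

407

1121 − 1 = 1120 = 2^5 · 35, so d = 35.
12^1 ≡ 12 (mod 1121)
12^2 ≡ 12^2 = 144 ≡ 144 (mod 1121)
12^4 ≡ 144^2 = 20736 ≡ 558 (mod 1121)
12^8 ≡ 558^2 = 311364 ≡ 847 (mod 1121)
12^16 ≡ 847^2 = 717409 ≡ 1090 (mod 1121)
12^32 ≡ 1090^2 = 1188100 ≡ 961 (mod 1121)
35 = 32 + 2 + 1 in binary powers of 2.
So 12^35 ≡ 961 · 144 · 12 ≡ 407 (mod 1121).
Squaring chain: 407 → 862 → 942 → 653 → 429; never reaches −1, so base 12 is a Miller–Rabin witness that 1121 is composite.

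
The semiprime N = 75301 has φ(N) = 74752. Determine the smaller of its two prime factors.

φ(n) = (p−1)(q−1) = n − (p+q) + 1, so p + q = 75301 − 74752 + 1 = 550.
p and q are the roots of t² − 550t + 75301 = 0.
Discriminant: 550² − 4·75301 = 302500 − 301204 = 1296; √1296 = 36.
q = (550 − 36)/2 = 257, p = (550 + 36)/2 = 293.
Check: 257 · 293 = 75301.

257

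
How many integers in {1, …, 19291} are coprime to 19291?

19000

Factor: 19291 = 101 · 191.
φ(19291) = (101−1) · (191−1) = 100 · 190 = 19000.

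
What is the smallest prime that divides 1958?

2

1958 is even: 2 divides it.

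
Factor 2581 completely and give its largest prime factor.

89

2581 = 29 · 89
89 is prime.
So 2581 = 29 · 89; the largest prime factor is 89.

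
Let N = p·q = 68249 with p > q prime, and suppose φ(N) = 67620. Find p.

491

φ(n) = (p−1)(q−1) = n − (p+q) + 1, so p + q = 68249 − 67620 + 1 = 630.
p and q are the roots of t² − 630t + 68249 = 0.
Discriminant: 630² − 4·68249 = 396900 − 272996 = 123904; √123904 = 352.
q = (630 − 352)/2 = 139, p = (630 + 352)/2 = 491.
Check: 139 · 491 = 68249.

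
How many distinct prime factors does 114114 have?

114114 = 2 · 57057
57057 = 3 · 19019
19019 = 7 · 2717
2717 = 11 · 247
247 = 13 · 19
114114 = 2 · 3 · 7 · 11 · 13 · 19, which has 6 distinct prime factors.

6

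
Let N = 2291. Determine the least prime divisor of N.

29

2291 is odd.
Digit sum 14, not divisible by 3.
Ends in 1: not divisible by 5.
7: 2291 = 7·327 + 2
11: 2291 = 11·208 + 3
13: 2291 = 13·176 + 3
17: 2291 = 17·134 + 13
19: 2291 = 19·120 + 11
23: 2291 = 23·99 + 14
29: 2291 = 29·79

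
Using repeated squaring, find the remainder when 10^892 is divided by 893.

10^1 ≡ 10 (mod 893)
10^2 ≡ 10^2 = 100 ≡ 100 (mod 893)
10^4 ≡ 100^2 = 10000 ≡ 177 (mod 893)
10^8 ≡ 177^2 = 31329 ≡ 74 (mod 893)
10^16 ≡ 74^2 = 5476 ≡ 118 (mod 893)
10^32 ≡ 118^2 = 13924 ≡ 529 (mod 893)
10^64 ≡ 529^2 = 279841 ≡ 332 (mod 893)
10^128 ≡ 332^2 = 110224 ≡ 385 (mod 893)
10^256 ≡ 385^2 = 148225 ≡ 880 (mod 893)
10^512 ≡ 880^2 = 774400 ≡ 169 (mod 893)
892 = 512 + 256 + 64 + 32 + 16 + 8 + 4 in binary powers of 2.
So 10^892 ≡ 169 · 880 · 332 · 529 · 118 · 74 · 177 ≡ 332 (mod 893).
Since 332 ≠ 1, base 10 is a Fermat witness: 893 is composite.

332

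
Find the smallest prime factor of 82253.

83

82253 is odd.
Digit sum 20, not divisible by 3.
Ends in 3: not divisible by 5.
7: 82253 = 7·11750 + 3
11: 82253 = 11·7477 + 6
13: 82253 = 13·6327 + 2
17: 82253 = 17·4838 + 7
19: 82253 = 19·4329 + 2
23: 82253 = 23·3576 + 5
29: 82253 = 29·2836 + 9
31: 82253 = 31·2653 + 10
37: 82253 = 37·2223 + 2
41: 82253 = 41·2006 + 7
43: 82253 = 43·1912 + 37
47: 82253 = 47·1750 + 3
53: 82253 = 53·1551 + 50
59: 82253 = 59·1394 + 7
61: 82253 = 61·1348 + 25
67: 82253 = 67·1227 + 44
71: 82253 = 71·1158 + 35
73: 82253 = 73·1126 + 55
79: 82253 = 79·1041 + 14
83: 82253 = 83·991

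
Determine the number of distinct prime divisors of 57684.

57684 = 2^2 · 14421
14421 = 3 · 4807
4807 = 11 · 437
437 = 19 · 23
57684 = 2^2 · 3 · 11 · 19 · 23, which has 5 distinct prime factors.

5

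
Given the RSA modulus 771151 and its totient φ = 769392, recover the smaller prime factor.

φ(n) = (p−1)(q−1) = n − (p+q) + 1, so p + q = 771151 − 769392 + 1 = 1760.
p and q are the roots of t² − 1760t + 771151 = 0.
Discriminant: 1760² − 4·771151 = 3097600 − 3084604 = 12996; √12996 = 114.
q = (1760 − 114)/2 = 823, p = (1760 + 114)/2 = 937.
Check: 823 · 937 = 771151.

823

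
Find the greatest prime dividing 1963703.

1963703 = 7 · 280529
280529 = 53 · 5293
5293 = 67 · 79
79 is prime.
So 1963703 = 7 · 53 · 67 · 79; the largest prime factor is 79.

79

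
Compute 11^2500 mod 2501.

11^1 ≡ 11 (mod 2501)
11^2 ≡ 11^2 = 121 ≡ 121 (mod 2501)
11^4 ≡ 121^2 = 14641 ≡ 2136 (mod 2501)
11^8 ≡ 2136^2 = 4562496 ≡ 672 (mod 2501)
11^16 ≡ 672^2 = 451584 ≡ 1404 (mod 2501)
11^32 ≡ 1404^2 = 1971216 ≡ 428 (mod 2501)
11^64 ≡ 428^2 = 183184 ≡ 611 (mod 2501)
11^128 ≡ 611^2 = 373321 ≡ 672 (mod 2501)
11^256 ≡ 672^2 = 451584 ≡ 1404 (mod 2501)
11^512 ≡ 1404^2 = 1971216 ≡ 428 (mod 2501)
11^1024 ≡ 428^2 = 183184 ≡ 611 (mod 2501)
11^2048 ≡ 611^2 = 373321 ≡ 672 (mod 2501)
2500 = 2048 + 256 + 128 + 64 + 4 in binary powers of 2.
So 11^2500 ≡ 672 · 1404 · 672 · 611 · 2136 ≡ 245 (mod 2501).
Since 245 ≠ 1, base 11 is a Fermat witness: 2501 is composite.

245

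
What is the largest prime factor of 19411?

19411 = 7 · 2773
2773 = 47 · 59
59 is prime.
So 19411 = 7 · 47 · 59; the largest prime factor is 59.

59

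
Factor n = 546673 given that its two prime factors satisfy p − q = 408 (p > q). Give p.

971

Since p = q + 408, we have 546673 = q(q + 408), so q² + 408q − 546673 = 0.
Discriminant: 408² + 4·546673 = 166464 + 2186692 = 2353156; √2353156 = 1534.
q = (−408 + 1534)/2 = 563, and p = q + 408 = 971.
Check: 563 · 971 = 546673.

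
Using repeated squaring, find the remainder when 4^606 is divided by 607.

4^1 ≡ 4 (mod 607)
4^2 ≡ 4^2 = 16 ≡ 16 (mod 607)
4^4 ≡ 16^2 = 256 ≡ 256 (mod 607)
4^8 ≡ 256^2 = 65536 ≡ 587 (mod 607)
4^16 ≡ 587^2 = 344569 ≡ 400 (mod 607)
4^32 ≡ 400^2 = 160000 ≡ 359 (mod 607)
4^64 ≡ 359^2 = 128881 ≡ 197 (mod 607)
4^128 ≡ 197^2 = 38809 ≡ 568 (mod 607)
4^256 ≡ 568^2 = 322624 ≡ 307 (mod 607)
4^512 ≡ 307^2 = 94249 ≡ 164 (mod 607)
606 = 512 + 64 + 16 + 8 + 4 + 2 in binary powers of 2.
So 4^606 ≡ 164 · 197 · 400 · 587 · 256 · 16 ≡ 1 (mod 607).
Since the result is 1, base 4 gives no evidence that 607 is composite.

1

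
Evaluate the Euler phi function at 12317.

12096

Factor: 12317 = 109 · 113.
φ(12317) = (109−1) · (113−1) = 108 · 112 = 12096.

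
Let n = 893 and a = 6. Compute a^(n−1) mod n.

6^1 ≡ 6 (mod 893)
6^2 ≡ 6^2 = 36 ≡ 36 (mod 893)
6^4 ≡ 36^2 = 1296 ≡ 403 (mod 893)
6^8 ≡ 403^2 = 162409 ≡ 776 (mod 893)
6^16 ≡ 776^2 = 602176 ≡ 294 (mod 893)
6^32 ≡ 294^2 = 86436 ≡ 708 (mod 893)
6^64 ≡ 708^2 = 501264 ≡ 291 (mod 893)
6^128 ≡ 291^2 = 84681 ≡ 739 (mod 893)
6^256 ≡ 739^2 = 546121 ≡ 498 (mod 893)
6^512 ≡ 498^2 = 248004 ≡ 643 (mod 893)
892 = 512 + 256 + 64 + 32 + 16 + 8 + 4 in binary powers of 2.
So 6^892 ≡ 643 · 498 · 291 · 708 · 294 · 776 · 403 ≡ 291 (mod 893).
Since 291 ≠ 1, base 6 is a Fermat witness: 893 is composite.

291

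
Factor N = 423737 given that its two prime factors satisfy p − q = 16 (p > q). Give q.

Since p = q + 16, we have 423737 = q(q + 16), so q² + 16q − 423737 = 0.
Discriminant: 16² + 4·423737 = 256 + 1694948 = 1695204; √1695204 = 1302.
q = (−16 + 1302)/2 = 643, and p = q + 16 = 659.
Check: 643 · 659 = 423737.

643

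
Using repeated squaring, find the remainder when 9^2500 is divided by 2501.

1

9^1 ≡ 9 (mod 2501)
9^2 ≡ 9^2 = 81 ≡ 81 (mod 2501)
9^4 ≡ 81^2 = 6561 ≡ 1559 (mod 2501)
9^8 ≡ 1559^2 = 2430481 ≡ 2010 (mod 2501)
9^16 ≡ 2010^2 = 4040100 ≡ 985 (mod 2501)
9^32 ≡ 985^2 = 970225 ≡ 2338 (mod 2501)
9^64 ≡ 2338^2 = 5466244 ≡ 1559 (mod 2501)
9^128 ≡ 1559^2 = 2430481 ≡ 2010 (mod 2501)
9^256 ≡ 2010^2 = 4040100 ≡ 985 (mod 2501)
9^512 ≡ 985^2 = 970225 ≡ 2338 (mod 2501)
9^1024 ≡ 2338^2 = 5466244 ≡ 1559 (mod 2501)
9^2048 ≡ 1559^2 = 2430481 ≡ 2010 (mod 2501)
2500 = 2048 + 256 + 128 + 64 + 4 in binary powers of 2.
So 9^2500 ≡ 2010 · 985 · 2010 · 1559 · 1559 ≡ 1 (mod 2501).
Since the result is 1, base 9 gives no evidence that 2501 is composite.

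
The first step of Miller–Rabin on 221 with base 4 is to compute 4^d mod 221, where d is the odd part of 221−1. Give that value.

30

221 − 1 = 220 = 2^2 · 55, so d = 55.
4^1 ≡ 4 (mod 221)
4^2 ≡ 4^2 = 16 ≡ 16 (mod 221)
4^4 ≡ 16^2 = 256 ≡ 35 (mod 221)
4^8 ≡ 35^2 = 1225 ≡ 120 (mod 221)
4^16 ≡ 120^2 = 14400 ≡ 35 (mod 221)
4^32 ≡ 35^2 = 1225 ≡ 120 (mod 221)
55 = 32 + 16 + 4 + 2 + 1 in binary powers of 2.
So 4^55 ≡ 120 · 35 · 35 · 16 · 4 ≡ 30 (mod 221).
Squaring chain: 30 → 16; never reaches −1, so base 4 is a Miller–Rabin witness that 221 is composite.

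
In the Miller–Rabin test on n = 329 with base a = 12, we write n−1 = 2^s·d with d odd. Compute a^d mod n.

178

329 − 1 = 328 = 2^3 · 41, so d = 41.
12^1 ≡ 12 (mod 329)
12^2 ≡ 12^2 = 144 ≡ 144 (mod 329)
12^4 ≡ 144^2 = 20736 ≡ 9 (mod 329)
12^8 ≡ 9^2 = 81 ≡ 81 (mod 329)
12^16 ≡ 81^2 = 6561 ≡ 310 (mod 329)
12^32 ≡ 310^2 = 96100 ≡ 32 (mod 329)
41 = 32 + 8 + 1 in binary powers of 2.
So 12^41 ≡ 32 · 81 · 12 ≡ 178 (mod 329).
Squaring chain: 178 → 100 → 130; never reaches −1, so base 12 is a Miller–Rabin witness that 329 is composite.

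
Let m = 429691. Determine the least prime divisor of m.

31

429691 is odd.
Digit sum 31, not divisible by 3.
Ends in 1: not divisible by 5.
7: 429691 = 7·61384 + 3
11: 429691 = 11·39062 + 9
13: 429691 = 13·33053 + 2
17: 429691 = 17·25275 + 16
19: 429691 = 19·22615 + 6
23: 429691 = 23·18682 + 5
29: 429691 = 29·14816 + 27
31: 429691 = 31·13861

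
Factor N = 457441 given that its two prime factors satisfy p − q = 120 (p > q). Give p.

Since p = q + 120, we have 457441 = q(q + 120), so q² + 120q − 457441 = 0.
Discriminant: 120² + 4·457441 = 14400 + 1829764 = 1844164; √1844164 = 1358.
q = (−120 + 1358)/2 = 619, and p = q + 120 = 739.
Check: 619 · 739 = 457441.

739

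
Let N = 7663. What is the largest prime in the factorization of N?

97

7663 = 79 · 97
97 is prime.
So 7663 = 79 · 97; the largest prime factor is 97.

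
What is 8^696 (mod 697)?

8^1 ≡ 8 (mod 697)
8^2 ≡ 8^2 = 64 ≡ 64 (mod 697)
8^4 ≡ 64^2 = 4096 ≡ 611 (mod 697)
8^8 ≡ 611^2 = 373321 ≡ 426 (mod 697)
8^16 ≡ 426^2 = 181476 ≡ 256 (mod 697)
8^32 ≡ 256^2 = 65536 ≡ 18 (mod 697)
8^64 ≡ 18^2 = 324 ≡ 324 (mod 697)
8^128 ≡ 324^2 = 104976 ≡ 426 (mod 697)
8^256 ≡ 426^2 = 181476 ≡ 256 (mod 697)
8^512 ≡ 256^2 = 65536 ≡ 18 (mod 697)
696 = 512 + 128 + 32 + 16 + 8 in binary powers of 2.
So 8^696 ≡ 18 · 426 · 18 · 256 · 426 ≡ 256 (mod 697).
Since 256 ≠ 1, base 8 is a Fermat witness: 697 is composite.

256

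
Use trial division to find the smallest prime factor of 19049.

43

19049 is odd.
Digit sum 23, not divisible by 3.
Ends in 9: not divisible by 5.
7: 19049 = 7·2721 + 2
11: 19049 = 11·1731 + 8
13: 19049 = 13·1465 + 4
17: 19049 = 17·1120 + 9
19: 19049 = 19·1002 + 11
23: 19049 = 23·828 + 5
29: 19049 = 29·656 + 25
31: 19049 = 31·614 + 15
37: 19049 = 37·514 + 31
41: 19049 = 41·464 + 25
43: 19049 = 43·443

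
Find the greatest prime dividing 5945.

41

5945 = 5 · 1189
1189 = 29 · 41
41 is prime.
So 5945 = 5 · 29 · 41; the largest prime factor is 41.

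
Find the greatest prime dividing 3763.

3763 = 53 · 71
71 is prime.
So 3763 = 53 · 71; the largest prime factor is 71.

71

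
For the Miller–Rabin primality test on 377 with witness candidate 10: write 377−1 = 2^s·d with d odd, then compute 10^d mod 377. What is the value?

108

377 − 1 = 376 = 2^3 · 47, so d = 47.
10^1 ≡ 10 (mod 377)
10^2 ≡ 10^2 = 100 ≡ 100 (mod 377)
10^4 ≡ 100^2 = 10000 ≡ 198 (mod 377)
10^8 ≡ 198^2 = 39204 ≡ 373 (mod 377)
10^16 ≡ 373^2 = 139129 ≡ 16 (mod 377)
10^32 ≡ 16^2 = 256 ≡ 256 (mod 377)
47 = 32 + 8 + 4 + 2 + 1 in binary powers of 2.
So 10^47 ≡ 256 · 373 · 198 · 100 · 10 ≡ 108 (mod 377).
Squaring chain: 108 → 354 → 152; never reaches −1, so base 10 is a Miller–Rabin witness that 377 is composite.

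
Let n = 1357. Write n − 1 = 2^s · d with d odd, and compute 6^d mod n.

1212

1357 − 1 = 1356 = 2^2 · 339, so d = 339.
6^1 ≡ 6 (mod 1357)
6^2 ≡ 6^2 = 36 ≡ 36 (mod 1357)
6^4 ≡ 36^2 = 1296 ≡ 1296 (mod 1357)
6^8 ≡ 1296^2 = 1679616 ≡ 1007 (mod 1357)
6^16 ≡ 1007^2 = 1014049 ≡ 370 (mod 1357)
6^32 ≡ 370^2 = 136900 ≡ 1200 (mod 1357)
6^64 ≡ 1200^2 = 1440000 ≡ 223 (mod 1357)
6^128 ≡ 223^2 = 49729 ≡ 877 (mod 1357)
6^256 ≡ 877^2 = 769129 ≡ 1067 (mod 1357)
339 = 256 + 64 + 16 + 2 + 1 in binary powers of 2.
So 6^339 ≡ 1067 · 223 · 370 · 36 · 6 ≡ 1212 (mod 1357).
Squaring chain: 1212 → 670; never reaches −1, so base 6 is a Miller–Rabin witness that 1357 is composite.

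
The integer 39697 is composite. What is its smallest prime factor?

39697 is odd.
Digit sum 34, not divisible by 3.
Ends in 7: not divisible by 5.
7: 39697 = 7·5671

7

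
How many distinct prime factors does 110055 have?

5

110055 = 3 · 36685
36685 = 5 · 7337
7337 = 11 · 667
667 = 23 · 29
110055 = 3 · 5 · 11 · 23 · 29, which has 5 distinct prime factors.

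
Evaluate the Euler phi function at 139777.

Factor: 139777 = 11 · 97 · 131.
φ(139777) = (11−1) · (97−1) · (131−1) = 10 · 96 · 130 = 124800.

124800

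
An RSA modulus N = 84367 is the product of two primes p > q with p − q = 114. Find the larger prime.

353

Since p = q + 114, we have 84367 = q(q + 114), so q² + 114q − 84367 = 0.
Discriminant: 114² + 4·84367 = 12996 + 337468 = 350464; √350464 = 592.
q = (−114 + 592)/2 = 239, and p = q + 114 = 353.
Check: 239 · 353 = 84367.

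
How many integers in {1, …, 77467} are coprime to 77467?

Factor: 77467 = 13 · 59 · 101.
φ(77467) = (13−1) · (59−1) · (101−1) = 12 · 58 · 100 = 69600.

69600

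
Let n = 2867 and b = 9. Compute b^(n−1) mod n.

619

9^1 ≡ 9 (mod 2867)
9^2 ≡ 9^2 = 81 ≡ 81 (mod 2867)
9^4 ≡ 81^2 = 6561 ≡ 827 (mod 2867)
9^8 ≡ 827^2 = 683929 ≡ 1583 (mod 2867)
9^16 ≡ 1583^2 = 2505889 ≡ 131 (mod 2867)
9^32 ≡ 131^2 = 17161 ≡ 2826 (mod 2867)
9^64 ≡ 2826^2 = 7986276 ≡ 1681 (mod 2867)
9^128 ≡ 1681^2 = 2825761 ≡ 1766 (mod 2867)
9^256 ≡ 1766^2 = 3118756 ≡ 2327 (mod 2867)
9^512 ≡ 2327^2 = 5414929 ≡ 2033 (mod 2867)
9^1024 ≡ 2033^2 = 4133089 ≡ 1742 (mod 2867)
9^2048 ≡ 1742^2 = 3034564 ≡ 1278 (mod 2867)
2866 = 2048 + 512 + 256 + 32 + 16 + 2 in binary powers of 2.
So 9^2866 ≡ 1278 · 2033 · 2327 · 2826 · 131 · 81 ≡ 619 (mod 2867).
Since 619 ≠ 1, base 9 is a Fermat witness: 2867 is composite.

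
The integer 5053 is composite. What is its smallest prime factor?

5053 is odd.
Digit sum 13, not divisible by 3.
Ends in 3: not divisible by 5.
7: 5053 = 7·721 + 6
11: 5053 = 11·459 + 4
13: 5053 = 13·388 + 9
17: 5053 = 17·297 + 4
19: 5053 = 19·265 + 18
23: 5053 = 23·219 + 16
29: 5053 = 29·174 + 7
31: 5053 = 31·163

31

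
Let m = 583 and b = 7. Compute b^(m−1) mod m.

566

7^1 ≡ 7 (mod 583)
7^2 ≡ 7^2 = 49 ≡ 49 (mod 583)
7^4 ≡ 49^2 = 2401 ≡ 69 (mod 583)
7^8 ≡ 69^2 = 4761 ≡ 97 (mod 583)
7^16 ≡ 97^2 = 9409 ≡ 81 (mod 583)
7^32 ≡ 81^2 = 6561 ≡ 148 (mod 583)
7^64 ≡ 148^2 = 21904 ≡ 333 (mod 583)
7^128 ≡ 333^2 = 110889 ≡ 119 (mod 583)
7^256 ≡ 119^2 = 14161 ≡ 169 (mod 583)
7^512 ≡ 169^2 = 28561 ≡ 577 (mod 583)
582 = 512 + 64 + 4 + 2 in binary powers of 2.
So 7^582 ≡ 577 · 333 · 69 · 49 ≡ 566 (mod 583).
Since 566 ≠ 1, base 7 is a Fermat witness: 583 is composite.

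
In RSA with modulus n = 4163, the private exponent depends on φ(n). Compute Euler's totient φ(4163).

Factor: 4163 = 23 · 181.
φ(4163) = (23−1) · (181−1) = 22 · 180 = 3960.

3960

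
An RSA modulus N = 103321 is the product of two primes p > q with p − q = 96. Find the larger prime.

Since p = q + 96, we have 103321 = q(q + 96), so q² + 96q − 103321 = 0.
Discriminant: 96² + 4·103321 = 9216 + 413284 = 422500; √422500 = 650.
q = (−96 + 650)/2 = 277, and p = q + 96 = 373.
Check: 277 · 373 = 103321.

373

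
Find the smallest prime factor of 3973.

29

3973 is odd.
Digit sum 22, not divisible by 3.
Ends in 3: not divisible by 5.
7: 3973 = 7·567 + 4
11: 3973 = 11·361 + 2
13: 3973 = 13·305 + 8
17: 3973 = 17·233 + 12
19: 3973 = 19·209 + 2
23: 3973 = 23·172 + 17
29: 3973 = 29·137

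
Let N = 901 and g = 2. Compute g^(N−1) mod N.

2^1 ≡ 2 (mod 901)
2^2 ≡ 2^2 = 4 ≡ 4 (mod 901)
2^4 ≡ 4^2 = 16 ≡ 16 (mod 901)
2^8 ≡ 16^2 = 256 ≡ 256 (mod 901)
2^16 ≡ 256^2 = 65536 ≡ 664 (mod 901)
2^32 ≡ 664^2 = 440896 ≡ 307 (mod 901)
2^64 ≡ 307^2 = 94249 ≡ 545 (mod 901)
2^128 ≡ 545^2 = 297025 ≡ 596 (mod 901)
2^256 ≡ 596^2 = 355216 ≡ 222 (mod 901)
2^512 ≡ 222^2 = 49284 ≡ 630 (mod 901)
900 = 512 + 256 + 128 + 4 in binary powers of 2.
So 2^900 ≡ 630 · 222 · 596 · 16 ≡ 611 (mod 901).
Since 611 ≠ 1, base 2 is a Fermat witness: 901 is composite.

611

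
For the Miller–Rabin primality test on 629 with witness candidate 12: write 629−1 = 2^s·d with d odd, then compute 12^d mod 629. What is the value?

629 − 1 = 628 = 2^2 · 157, so d = 157.
12^1 ≡ 12 (mod 629)
12^2 ≡ 12^2 = 144 ≡ 144 (mod 629)
12^4 ≡ 144^2 = 20736 ≡ 608 (mod 629)
12^8 ≡ 608^2 = 369664 ≡ 441 (mod 629)
12^16 ≡ 441^2 = 194481 ≡ 120 (mod 629)
12^32 ≡ 120^2 = 14400 ≡ 562 (mod 629)
12^64 ≡ 562^2 = 315844 ≡ 86 (mod 629)
12^128 ≡ 86^2 = 7396 ≡ 477 (mod 629)
157 = 128 + 16 + 8 + 4 + 1 in binary powers of 2.
So 12^157 ≡ 477 · 120 · 441 · 608 · 12 ≡ 201 (mod 629).
Squaring chain: 201 → 145; never reaches −1, so base 12 is a Miller–Rabin witness that 629 is composite.

201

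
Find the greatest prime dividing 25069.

25069 = 11 · 2279
2279 = 43 · 53
53 is prime.
So 25069 = 11 · 43 · 53; the largest prime factor is 53.

53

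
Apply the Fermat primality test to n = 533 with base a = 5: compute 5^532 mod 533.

5^1 ≡ 5 (mod 533)
5^2 ≡ 5^2 = 25 ≡ 25 (mod 533)
5^4 ≡ 25^2 = 625 ≡ 92 (mod 533)
5^8 ≡ 92^2 = 8464 ≡ 469 (mod 533)
5^16 ≡ 469^2 = 219961 ≡ 365 (mod 533)
5^32 ≡ 365^2 = 133225 ≡ 508 (mod 533)
5^64 ≡ 508^2 = 258064 ≡ 92 (mod 533)
5^128 ≡ 92^2 = 8464 ≡ 469 (mod 533)
5^256 ≡ 469^2 = 219961 ≡ 365 (mod 533)
5^512 ≡ 365^2 = 133225 ≡ 508 (mod 533)
532 = 512 + 16 + 4 in binary powers of 2.
So 5^532 ≡ 508 · 365 · 92 ≡ 508 (mod 533).
Since 508 ≠ 1, base 5 is a Fermat witness: 533 is composite.

508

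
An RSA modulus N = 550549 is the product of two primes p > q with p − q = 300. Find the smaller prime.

607

Since p = q + 300, we have 550549 = q(q + 300), so q² + 300q − 550549 = 0.
Discriminant: 300² + 4·550549 = 90000 + 2202196 = 2292196; √2292196 = 1514.
q = (−300 + 1514)/2 = 607, and p = q + 300 = 907.
Check: 607 · 907 = 550549.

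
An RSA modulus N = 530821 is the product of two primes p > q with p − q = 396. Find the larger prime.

Since p = q + 396, we have 530821 = q(q + 396), so q² + 396q − 530821 = 0.
Discriminant: 396² + 4·530821 = 156816 + 2123284 = 2280100; √2280100 = 1510.
q = (−396 + 1510)/2 = 557, and p = q + 396 = 953.
Check: 557 · 953 = 530821.

953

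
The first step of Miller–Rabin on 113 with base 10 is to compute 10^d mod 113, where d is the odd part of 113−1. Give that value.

65

113 − 1 = 112 = 2^4 · 7, so d = 7.
10^1 ≡ 10 (mod 113)
10^2 ≡ 10^2 = 100 ≡ 100 (mod 113)
10^4 ≡ 100^2 = 10000 ≡ 56 (mod 113)
7 = 4 + 2 + 1 in binary powers of 2.
So 10^7 ≡ 56 · 100 · 10 ≡ 65 (mod 113).
Squaring chain: 65 → 44 → 15 → 112; reaches −1, so base 10 does not prove 113 composite.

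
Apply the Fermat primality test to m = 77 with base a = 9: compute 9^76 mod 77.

9

9^1 ≡ 9 (mod 77)
9^2 ≡ 9^2 = 81 ≡ 4 (mod 77)
9^4 ≡ 4^2 = 16 ≡ 16 (mod 77)
9^8 ≡ 16^2 = 256 ≡ 25 (mod 77)
9^16 ≡ 25^2 = 625 ≡ 9 (mod 77)
9^32 ≡ 9^2 = 81 ≡ 4 (mod 77)
9^64 ≡ 4^2 = 16 ≡ 16 (mod 77)
76 = 64 + 8 + 4 in binary powers of 2.
So 9^76 ≡ 16 · 25 · 16 ≡ 9 (mod 77).
Since 9 ≠ 1, base 9 is a Fermat witness: 77 is composite.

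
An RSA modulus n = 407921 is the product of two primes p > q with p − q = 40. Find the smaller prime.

619

Since p = q + 40, we have 407921 = q(q + 40), so q² + 40q − 407921 = 0.
Discriminant: 40² + 4·407921 = 1600 + 1631684 = 1633284; √1633284 = 1278.
q = (−40 + 1278)/2 = 619, and p = q + 40 = 659.
Check: 619 · 659 = 407921.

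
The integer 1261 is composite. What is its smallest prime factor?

13

1261 is odd.
Digit sum 10, not divisible by 3.
Ends in 1: not divisible by 5.
7: 1261 = 7·180 + 1
11: 1261 = 11·114 + 7
13: 1261 = 13·97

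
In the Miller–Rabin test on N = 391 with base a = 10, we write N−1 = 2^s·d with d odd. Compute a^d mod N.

320

391 − 1 = 390 = 2^1 · 195, so d = 195.
10^1 ≡ 10 (mod 391)
10^2 ≡ 10^2 = 100 ≡ 100 (mod 391)
10^4 ≡ 100^2 = 10000 ≡ 225 (mod 391)
10^8 ≡ 225^2 = 50625 ≡ 186 (mod 391)
10^16 ≡ 186^2 = 34596 ≡ 188 (mod 391)
10^32 ≡ 188^2 = 35344 ≡ 154 (mod 391)
10^64 ≡ 154^2 = 23716 ≡ 256 (mod 391)
10^128 ≡ 256^2 = 65536 ≡ 239 (mod 391)
195 = 128 + 64 + 2 + 1 in binary powers of 2.
So 10^195 ≡ 239 · 256 · 100 · 10 ≡ 320 (mod 391).
Squaring chain: 320; never reaches −1, so base 10 is a Miller–Rabin witness that 391 is composite.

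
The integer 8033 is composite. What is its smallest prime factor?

8033 is odd.
Digit sum 14, not divisible by 3.
Ends in 3: not divisible by 5.
7: 8033 = 7·1147 + 4
11: 8033 = 11·730 + 3
13: 8033 = 13·617 + 12
17: 8033 = 17·472 + 9
19: 8033 = 19·422 + 15
23: 8033 = 23·349 + 6
29: 8033 = 29·277

29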